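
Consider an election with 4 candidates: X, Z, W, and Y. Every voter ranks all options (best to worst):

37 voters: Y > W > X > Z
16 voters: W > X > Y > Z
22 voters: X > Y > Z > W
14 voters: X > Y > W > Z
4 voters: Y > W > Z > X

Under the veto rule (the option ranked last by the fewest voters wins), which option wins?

Y

Last-place votes: X 4, Z 67, W 22, Y 0.
Y is ranked last by the fewest voters, so Y wins.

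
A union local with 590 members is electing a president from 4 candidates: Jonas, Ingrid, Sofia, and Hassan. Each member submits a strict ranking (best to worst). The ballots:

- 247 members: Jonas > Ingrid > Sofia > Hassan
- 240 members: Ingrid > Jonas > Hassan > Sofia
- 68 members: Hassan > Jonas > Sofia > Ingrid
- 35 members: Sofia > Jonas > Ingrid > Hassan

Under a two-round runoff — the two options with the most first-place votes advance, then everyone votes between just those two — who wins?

Round 1 first-place votes: Jonas 247, Ingrid 240, Sofia 35, Hassan 68.
Jonas and Ingrid advance.
Runoff: Jonas is preferred to Ingrid by 350 voters; Ingrid by 240.
Jonas wins the runoff.

Jonas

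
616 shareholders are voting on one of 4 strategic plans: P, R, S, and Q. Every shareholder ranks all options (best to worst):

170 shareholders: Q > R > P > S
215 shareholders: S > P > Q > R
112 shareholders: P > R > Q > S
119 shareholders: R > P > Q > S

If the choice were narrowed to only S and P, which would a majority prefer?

P

Voters preferring S to P: 215; preferring P to S: 401.
P wins the head-to-head.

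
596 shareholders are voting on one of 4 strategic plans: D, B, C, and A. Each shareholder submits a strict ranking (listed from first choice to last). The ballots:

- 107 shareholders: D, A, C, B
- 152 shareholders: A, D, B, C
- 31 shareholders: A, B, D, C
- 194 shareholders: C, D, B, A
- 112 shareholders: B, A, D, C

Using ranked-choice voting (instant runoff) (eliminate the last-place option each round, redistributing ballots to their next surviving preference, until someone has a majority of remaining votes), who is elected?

Round 1: D 107, B 112, C 194, A 183. Eliminate D.
Round 2: B 112, C 194, A 290. Eliminate B.
Round 3: C 194, A 402. A has a majority.

A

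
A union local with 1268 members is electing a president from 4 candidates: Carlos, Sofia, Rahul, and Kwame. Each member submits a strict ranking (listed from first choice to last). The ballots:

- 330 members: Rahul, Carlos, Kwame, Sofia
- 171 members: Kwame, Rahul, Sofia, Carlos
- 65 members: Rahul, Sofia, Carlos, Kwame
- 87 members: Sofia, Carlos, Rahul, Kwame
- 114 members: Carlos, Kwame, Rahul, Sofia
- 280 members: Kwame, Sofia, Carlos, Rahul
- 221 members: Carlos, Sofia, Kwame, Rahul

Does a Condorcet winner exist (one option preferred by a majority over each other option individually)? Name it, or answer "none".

Carlos vs Sofia: 665–603 for Carlos.
Carlos vs Rahul: 702–566 for Carlos.
Carlos vs Kwame: 817–451 for Carlos.
Carlos beats every other option head-to-head.

Carlos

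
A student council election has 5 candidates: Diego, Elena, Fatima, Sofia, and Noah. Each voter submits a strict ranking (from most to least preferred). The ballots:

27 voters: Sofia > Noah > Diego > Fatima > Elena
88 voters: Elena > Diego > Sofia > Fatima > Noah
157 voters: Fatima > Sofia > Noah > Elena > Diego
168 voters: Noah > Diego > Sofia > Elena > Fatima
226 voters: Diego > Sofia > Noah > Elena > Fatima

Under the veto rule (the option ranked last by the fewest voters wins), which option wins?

Last-place votes: Diego 157, Elena 27, Fatima 394, Sofia 0, Noah 88.
Sofia is ranked last by the fewest voters, so Sofia wins.

Sofia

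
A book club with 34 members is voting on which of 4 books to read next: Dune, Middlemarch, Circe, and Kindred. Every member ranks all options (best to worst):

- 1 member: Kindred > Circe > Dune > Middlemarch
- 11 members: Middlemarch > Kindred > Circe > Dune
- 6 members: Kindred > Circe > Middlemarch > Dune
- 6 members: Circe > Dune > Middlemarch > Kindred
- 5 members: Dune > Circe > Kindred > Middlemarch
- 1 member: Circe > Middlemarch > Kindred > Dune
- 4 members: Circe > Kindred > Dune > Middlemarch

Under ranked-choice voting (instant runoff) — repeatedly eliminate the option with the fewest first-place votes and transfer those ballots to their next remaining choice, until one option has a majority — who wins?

Round 1: Dune 5, Middlemarch 11, Circe 11, Kindred 7. Eliminate Dune.
Round 2: Middlemarch 11, Circe 16, Kindred 7. Eliminate Kindred.
Round 3: Middlemarch 11, Circe 23. Circe has a majority.

Circe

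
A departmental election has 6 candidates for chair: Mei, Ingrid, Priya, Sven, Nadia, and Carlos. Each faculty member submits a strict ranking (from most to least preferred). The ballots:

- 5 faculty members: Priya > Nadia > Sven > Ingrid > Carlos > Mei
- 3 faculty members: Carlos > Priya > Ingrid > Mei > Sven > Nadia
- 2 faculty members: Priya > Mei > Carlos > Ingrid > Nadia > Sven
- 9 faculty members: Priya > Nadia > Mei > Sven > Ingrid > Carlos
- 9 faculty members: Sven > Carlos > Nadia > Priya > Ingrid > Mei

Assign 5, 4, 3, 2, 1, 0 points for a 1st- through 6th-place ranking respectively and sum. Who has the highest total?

Mei: 5·0 + 3·2 + 2·4 + 9·3 + 9·0 = 41
Ingrid: 5·2 + 3·3 + 2·2 + 9·1 + 9·1 = 41
Priya: 5·5 + 3·4 + 2·5 + 9·5 + 9·2 = 110
Sven: 5·3 + 3·1 + 2·0 + 9·2 + 9·5 = 81
Nadia: 5·4 + 3·0 + 2·1 + 9·4 + 9·3 = 85
Carlos: 5·1 + 3·5 + 2·3 + 9·0 + 9·4 = 62
Priya has the highest Borda score (110).

Priya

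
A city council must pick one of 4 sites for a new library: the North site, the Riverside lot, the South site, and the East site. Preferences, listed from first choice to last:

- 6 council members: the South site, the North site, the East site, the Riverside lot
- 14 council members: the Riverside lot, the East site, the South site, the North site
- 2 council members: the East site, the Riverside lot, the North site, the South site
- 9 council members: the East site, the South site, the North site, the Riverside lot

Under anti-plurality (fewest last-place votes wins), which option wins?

the East site

Last-place votes: the North site 14, the Riverside lot 15, the South site 2, the East site 0.
the East site is ranked last by the fewest voters, so the East site wins.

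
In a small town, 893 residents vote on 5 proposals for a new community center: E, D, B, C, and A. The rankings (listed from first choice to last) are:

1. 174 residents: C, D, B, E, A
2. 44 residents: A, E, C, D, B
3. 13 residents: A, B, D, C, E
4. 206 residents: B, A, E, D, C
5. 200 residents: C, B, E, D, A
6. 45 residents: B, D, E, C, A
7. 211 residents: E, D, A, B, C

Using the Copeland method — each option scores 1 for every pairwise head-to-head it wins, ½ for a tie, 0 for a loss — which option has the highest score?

B

E: beats D, C, and A; loses to B → score 3.
D: beats C and A; loses to E and B → score 2.
B: beats E, D, C, and A → score 4.
C: loses to E, D, B, and A → score 0.
A: beats C; loses to E, D, and B → score 1.
B has the best pairwise record.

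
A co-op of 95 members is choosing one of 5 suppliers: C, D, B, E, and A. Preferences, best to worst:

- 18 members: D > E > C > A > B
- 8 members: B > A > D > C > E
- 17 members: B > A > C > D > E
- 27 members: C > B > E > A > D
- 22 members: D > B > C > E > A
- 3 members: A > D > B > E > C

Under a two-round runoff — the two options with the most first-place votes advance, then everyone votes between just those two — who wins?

Round 1 first-place votes: C 27, D 40, B 25, E 0, A 3.
D and C advance.
Runoff: D is preferred to C by 51 voters; C by 44.
D wins the runoff.

D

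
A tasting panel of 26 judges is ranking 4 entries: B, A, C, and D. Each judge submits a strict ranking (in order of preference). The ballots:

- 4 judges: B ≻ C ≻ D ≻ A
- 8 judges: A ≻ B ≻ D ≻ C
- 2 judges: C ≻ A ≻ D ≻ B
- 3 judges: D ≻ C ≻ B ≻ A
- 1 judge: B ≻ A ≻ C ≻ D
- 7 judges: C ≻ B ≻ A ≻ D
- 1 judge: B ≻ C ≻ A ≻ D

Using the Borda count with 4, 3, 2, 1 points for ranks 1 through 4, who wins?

B: 4·4 + 8·3 + 2·1 + 3·2 + 1·4 + 7·3 + 1·4 = 77
A: 4·1 + 8·4 + 2·3 + 3·1 + 1·3 + 7·2 + 1·2 = 64
C: 4·3 + 8·1 + 2·4 + 3·3 + 1·2 + 7·4 + 1·3 = 70
D: 4·2 + 8·2 + 2·2 + 3·4 + 1·1 + 7·1 + 1·1 = 49
B has the highest Borda score (77).

B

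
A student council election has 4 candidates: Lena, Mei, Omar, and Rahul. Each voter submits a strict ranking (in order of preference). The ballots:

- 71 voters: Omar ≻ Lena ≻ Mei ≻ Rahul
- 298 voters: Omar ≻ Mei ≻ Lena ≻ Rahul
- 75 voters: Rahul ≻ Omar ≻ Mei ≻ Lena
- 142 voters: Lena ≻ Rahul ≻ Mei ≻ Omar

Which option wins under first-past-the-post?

First-place votes: Lena 142, Mei 0, Omar 369, Rahul 75.
Omar has the most first-place votes.

Omar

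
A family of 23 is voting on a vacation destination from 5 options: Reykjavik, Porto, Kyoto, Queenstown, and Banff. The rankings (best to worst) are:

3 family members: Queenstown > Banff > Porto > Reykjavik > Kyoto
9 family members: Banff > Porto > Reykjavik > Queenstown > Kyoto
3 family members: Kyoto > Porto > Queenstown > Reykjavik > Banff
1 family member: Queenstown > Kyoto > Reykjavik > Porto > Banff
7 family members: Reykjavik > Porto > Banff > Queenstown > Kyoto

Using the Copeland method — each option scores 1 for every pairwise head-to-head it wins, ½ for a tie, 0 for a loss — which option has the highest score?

Banff

Reykjavik: beats Kyoto and Queenstown; loses to Porto and Banff → score 2.
Porto: beats Reykjavik, Kyoto, and Queenstown; loses to Banff → score 3.
Kyoto: loses to Reykjavik, Porto, Queenstown, and Banff → score 0.
Queenstown: beats Kyoto; loses to Reykjavik, Porto, and Banff → score 1.
Banff: beats Reykjavik, Porto, Kyoto, and Queenstown → score 4.
Banff has the best pairwise record.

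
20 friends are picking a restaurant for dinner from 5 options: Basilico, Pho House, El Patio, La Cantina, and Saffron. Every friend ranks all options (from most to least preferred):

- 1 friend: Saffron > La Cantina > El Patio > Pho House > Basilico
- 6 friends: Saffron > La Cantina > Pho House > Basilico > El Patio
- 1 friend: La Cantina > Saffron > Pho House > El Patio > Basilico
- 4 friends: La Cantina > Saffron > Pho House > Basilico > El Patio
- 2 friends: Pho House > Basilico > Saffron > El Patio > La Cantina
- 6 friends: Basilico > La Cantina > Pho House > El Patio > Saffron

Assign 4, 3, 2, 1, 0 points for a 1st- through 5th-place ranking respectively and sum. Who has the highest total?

Basilico: 1·0 + 6·1 + 1·0 + 4·1 + 2·3 + 6·4 = 40
Pho House: 1·1 + 6·2 + 1·2 + 4·2 + 2·4 + 6·2 = 43
El Patio: 1·2 + 6·0 + 1·1 + 4·0 + 2·1 + 6·1 = 11
La Cantina: 1·3 + 6·3 + 1·4 + 4·4 + 2·0 + 6·3 = 59
Saffron: 1·4 + 6·4 + 1·3 + 4·3 + 2·2 + 6·0 = 47
La Cantina has the highest Borda score (59).

La Cantina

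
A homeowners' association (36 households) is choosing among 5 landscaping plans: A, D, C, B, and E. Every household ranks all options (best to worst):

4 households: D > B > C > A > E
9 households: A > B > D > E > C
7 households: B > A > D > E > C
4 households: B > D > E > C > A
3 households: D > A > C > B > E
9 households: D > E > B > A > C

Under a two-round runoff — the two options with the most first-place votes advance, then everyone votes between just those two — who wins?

Round 1 first-place votes: A 9, D 16, C 0, B 11, E 0.
D and B advance.
Runoff: D is preferred to B by 16 voters; B by 20.
B wins the runoff.

B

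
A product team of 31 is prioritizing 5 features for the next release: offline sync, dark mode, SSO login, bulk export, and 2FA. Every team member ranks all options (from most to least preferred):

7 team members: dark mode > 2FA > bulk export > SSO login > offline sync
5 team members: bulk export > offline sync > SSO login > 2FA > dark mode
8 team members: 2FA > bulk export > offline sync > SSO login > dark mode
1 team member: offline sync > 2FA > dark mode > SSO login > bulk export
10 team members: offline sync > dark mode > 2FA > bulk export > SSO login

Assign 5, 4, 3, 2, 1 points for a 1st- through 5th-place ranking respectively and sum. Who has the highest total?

2FA

offline sync: 7·1 + 5·4 + 8·3 + 1·5 + 10·5 = 106
dark mode: 7·5 + 5·1 + 8·1 + 1·3 + 10·4 = 91
SSO login: 7·2 + 5·3 + 8·2 + 1·2 + 10·1 = 57
bulk export: 7·3 + 5·5 + 8·4 + 1·1 + 10·2 = 99
2FA: 7·4 + 5·2 + 8·5 + 1·4 + 10·3 = 112
2FA has the highest Borda score (112).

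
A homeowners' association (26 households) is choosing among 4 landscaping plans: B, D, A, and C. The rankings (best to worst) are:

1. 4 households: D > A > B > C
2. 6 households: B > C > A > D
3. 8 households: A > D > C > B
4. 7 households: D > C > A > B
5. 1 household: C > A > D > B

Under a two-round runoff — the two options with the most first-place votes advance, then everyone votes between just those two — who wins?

A

Round 1 first-place votes: B 6, D 11, A 8, C 1.
D and A advance.
Runoff: D is preferred to A by 11 voters; A by 15.
A wins the runoff.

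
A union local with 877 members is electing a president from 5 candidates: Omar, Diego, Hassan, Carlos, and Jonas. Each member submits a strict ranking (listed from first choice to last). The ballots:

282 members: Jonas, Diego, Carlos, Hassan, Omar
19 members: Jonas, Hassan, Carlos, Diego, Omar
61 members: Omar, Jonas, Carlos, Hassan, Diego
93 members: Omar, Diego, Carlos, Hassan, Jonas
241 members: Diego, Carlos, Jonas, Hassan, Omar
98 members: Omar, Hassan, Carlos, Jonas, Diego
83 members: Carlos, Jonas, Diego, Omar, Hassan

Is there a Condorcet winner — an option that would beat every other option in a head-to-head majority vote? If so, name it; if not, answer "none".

Checking pairwise contests:
Diego beats Omar 625–252.
Jonas beats Diego 543–334.
Diego beats Hassan 699–178.
Diego beats Carlos 616–261.
Carlos beats Jonas 515–362.
Every option loses at least one head-to-head, so there is no Condorcet winner.

none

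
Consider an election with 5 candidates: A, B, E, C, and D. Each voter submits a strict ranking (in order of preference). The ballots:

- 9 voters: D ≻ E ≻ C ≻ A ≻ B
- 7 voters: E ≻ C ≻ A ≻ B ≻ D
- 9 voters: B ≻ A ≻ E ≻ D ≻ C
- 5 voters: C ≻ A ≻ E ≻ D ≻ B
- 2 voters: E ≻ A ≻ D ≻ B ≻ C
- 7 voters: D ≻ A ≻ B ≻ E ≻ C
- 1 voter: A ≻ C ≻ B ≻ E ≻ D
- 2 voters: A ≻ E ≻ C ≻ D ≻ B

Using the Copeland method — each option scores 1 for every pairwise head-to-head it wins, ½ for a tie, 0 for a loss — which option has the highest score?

A

A: beats B, E, and D; ties C → score 3.5.
B: loses to A, E, C, and D → score 0.
E: beats B, C, and D; loses to A → score 3.
C: beats B; ties A; loses to E and D → score 1.5.
D: beats B and C; loses to A and E → score 2.
A has the best pairwise record.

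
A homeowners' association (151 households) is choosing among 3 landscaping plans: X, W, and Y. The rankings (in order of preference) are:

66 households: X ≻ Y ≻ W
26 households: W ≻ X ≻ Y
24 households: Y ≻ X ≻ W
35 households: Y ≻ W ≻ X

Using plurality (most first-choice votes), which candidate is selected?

X

First-place votes: X 66, W 26, Y 59.
X has the most first-place votes.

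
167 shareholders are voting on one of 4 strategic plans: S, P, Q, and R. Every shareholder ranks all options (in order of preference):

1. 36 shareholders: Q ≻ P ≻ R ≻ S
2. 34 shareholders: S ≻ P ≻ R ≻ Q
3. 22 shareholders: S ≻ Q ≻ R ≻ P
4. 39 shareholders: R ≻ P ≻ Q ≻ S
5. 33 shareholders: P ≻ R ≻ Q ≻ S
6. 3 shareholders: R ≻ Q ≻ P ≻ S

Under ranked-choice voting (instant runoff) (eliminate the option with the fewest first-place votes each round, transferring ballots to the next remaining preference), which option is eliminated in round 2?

Round 1: S 56, P 33, Q 36, R 42. Eliminate P.
Round 2: S 56, Q 36, R 75. Eliminate Q.

Q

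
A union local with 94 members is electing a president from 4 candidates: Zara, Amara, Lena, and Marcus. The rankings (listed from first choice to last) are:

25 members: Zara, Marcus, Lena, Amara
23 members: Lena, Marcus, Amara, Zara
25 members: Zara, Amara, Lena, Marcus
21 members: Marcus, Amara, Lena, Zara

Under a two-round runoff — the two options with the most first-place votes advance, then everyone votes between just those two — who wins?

Zara

Round 1 first-place votes: Zara 50, Amara 0, Lena 23, Marcus 21.
Zara and Lena advance.
Runoff: Zara is preferred to Lena by 50 voters; Lena by 44.
Zara wins the runoff.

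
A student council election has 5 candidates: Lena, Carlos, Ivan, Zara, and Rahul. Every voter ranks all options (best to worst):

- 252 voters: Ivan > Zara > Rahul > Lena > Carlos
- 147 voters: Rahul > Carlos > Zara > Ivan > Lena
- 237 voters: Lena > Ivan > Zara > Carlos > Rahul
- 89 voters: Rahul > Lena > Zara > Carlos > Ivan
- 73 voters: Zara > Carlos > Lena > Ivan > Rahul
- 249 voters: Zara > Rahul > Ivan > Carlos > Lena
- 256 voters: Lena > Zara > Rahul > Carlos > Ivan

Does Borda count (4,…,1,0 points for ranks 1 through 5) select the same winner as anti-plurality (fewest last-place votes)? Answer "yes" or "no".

Borda — scores: Lena 2637, Carlos 1491, Ivan 2437, Zara 3758, Rahul 2707. Winner: Zara.
Anti-plurality — last-place votes: Lena 396, Carlos 252, Ivan 345, Zara 0, Rahul 310. Winner: Zara.
The two methods agree.

yes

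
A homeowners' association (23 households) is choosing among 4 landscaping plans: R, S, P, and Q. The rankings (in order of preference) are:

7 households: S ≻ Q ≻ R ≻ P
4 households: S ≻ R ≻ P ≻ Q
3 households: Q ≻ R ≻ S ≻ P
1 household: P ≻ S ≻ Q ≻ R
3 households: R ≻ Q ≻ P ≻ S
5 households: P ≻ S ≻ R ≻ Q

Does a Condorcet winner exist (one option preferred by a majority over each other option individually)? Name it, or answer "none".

S vs R: 17–6 for S.
S vs P: 14–9 for S.
S vs Q: 17–6 for S.
S beats every other option head-to-head.

S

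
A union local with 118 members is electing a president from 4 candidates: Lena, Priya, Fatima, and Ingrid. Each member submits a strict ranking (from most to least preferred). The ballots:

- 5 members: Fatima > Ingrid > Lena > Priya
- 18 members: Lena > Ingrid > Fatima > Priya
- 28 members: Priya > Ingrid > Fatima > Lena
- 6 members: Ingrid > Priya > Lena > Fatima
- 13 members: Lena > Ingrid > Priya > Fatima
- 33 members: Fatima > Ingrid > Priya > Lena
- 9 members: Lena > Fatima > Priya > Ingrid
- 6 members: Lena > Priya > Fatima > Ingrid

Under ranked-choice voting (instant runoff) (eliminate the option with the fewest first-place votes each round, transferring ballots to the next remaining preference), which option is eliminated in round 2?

Priya

Round 1: Lena 46, Priya 28, Fatima 38, Ingrid 6. Eliminate Ingrid.
Round 2: Lena 46, Priya 34, Fatima 38. Eliminate Priya.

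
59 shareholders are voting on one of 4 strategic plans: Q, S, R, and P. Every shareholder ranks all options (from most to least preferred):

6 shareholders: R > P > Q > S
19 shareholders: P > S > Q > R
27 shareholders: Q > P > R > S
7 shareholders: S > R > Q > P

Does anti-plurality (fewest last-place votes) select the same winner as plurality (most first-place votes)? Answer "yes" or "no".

Anti-plurality — last-place votes: Q 0, S 33, R 19, P 7. Winner: Q.
Plurality — first-place votes: Q 27, S 7, R 6, P 19. Winner: Q.
The two methods agree.

yes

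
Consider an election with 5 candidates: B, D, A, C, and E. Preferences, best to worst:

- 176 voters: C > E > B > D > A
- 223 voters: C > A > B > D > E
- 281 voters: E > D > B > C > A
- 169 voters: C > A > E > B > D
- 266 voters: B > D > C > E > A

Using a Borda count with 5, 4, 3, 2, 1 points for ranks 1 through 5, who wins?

C

B: 176·3 + 223·3 + 281·3 + 169·2 + 266·5 = 3708
D: 176·2 + 223·2 + 281·4 + 169·1 + 266·4 = 3155
A: 176·1 + 223·4 + 281·1 + 169·4 + 266·1 = 2291
C: 176·5 + 223·5 + 281·2 + 169·5 + 266·3 = 4200
E: 176·4 + 223·1 + 281·5 + 169·3 + 266·2 = 3371
C has the highest Borda score (4200).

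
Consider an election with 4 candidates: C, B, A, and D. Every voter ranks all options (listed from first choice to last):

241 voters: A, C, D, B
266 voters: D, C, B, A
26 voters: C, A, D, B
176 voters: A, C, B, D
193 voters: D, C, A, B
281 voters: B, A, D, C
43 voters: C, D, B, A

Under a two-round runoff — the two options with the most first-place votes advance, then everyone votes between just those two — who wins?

A

Round 1 first-place votes: C 69, B 281, A 417, D 459.
D and A advance.
Runoff: D is preferred to A by 502 voters; A by 724.
A wins the runoff.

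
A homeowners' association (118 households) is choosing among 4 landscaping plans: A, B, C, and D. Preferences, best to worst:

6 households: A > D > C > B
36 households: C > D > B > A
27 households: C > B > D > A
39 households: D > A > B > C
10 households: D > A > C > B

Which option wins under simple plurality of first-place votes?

C

First-place votes: A 6, B 0, C 63, D 49.
C has the most first-place votes.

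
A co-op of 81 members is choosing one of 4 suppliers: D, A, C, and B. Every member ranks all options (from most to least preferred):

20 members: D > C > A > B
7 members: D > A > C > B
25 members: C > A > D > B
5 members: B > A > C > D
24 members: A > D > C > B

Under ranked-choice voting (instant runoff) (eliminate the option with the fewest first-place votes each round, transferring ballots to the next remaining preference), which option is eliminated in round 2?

C

Round 1: D 27, A 24, C 25, B 5. Eliminate B.
Round 2: D 27, A 29, C 25. Eliminate C.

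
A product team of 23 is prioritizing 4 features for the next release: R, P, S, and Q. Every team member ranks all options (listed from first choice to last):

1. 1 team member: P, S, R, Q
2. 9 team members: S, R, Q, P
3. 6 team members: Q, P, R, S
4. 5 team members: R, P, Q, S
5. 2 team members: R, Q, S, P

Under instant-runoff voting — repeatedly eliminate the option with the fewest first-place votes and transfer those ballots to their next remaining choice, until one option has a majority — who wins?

Round 1: R 7, P 1, S 9, Q 6. Eliminate P.
Round 2: R 7, S 10, Q 6. Eliminate Q.
Round 3: R 13, S 10. R has a majority.

R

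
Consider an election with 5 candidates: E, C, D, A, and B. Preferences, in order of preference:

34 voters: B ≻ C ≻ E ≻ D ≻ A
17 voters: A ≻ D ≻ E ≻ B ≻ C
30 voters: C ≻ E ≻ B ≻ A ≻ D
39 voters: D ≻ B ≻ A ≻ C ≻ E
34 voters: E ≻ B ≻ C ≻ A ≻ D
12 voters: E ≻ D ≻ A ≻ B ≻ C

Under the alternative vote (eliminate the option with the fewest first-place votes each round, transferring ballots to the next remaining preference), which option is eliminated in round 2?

C

Round 1: E 46, C 30, D 39, A 17, B 34. Eliminate A.
Round 2: E 46, C 30, D 56, B 34. Eliminate C.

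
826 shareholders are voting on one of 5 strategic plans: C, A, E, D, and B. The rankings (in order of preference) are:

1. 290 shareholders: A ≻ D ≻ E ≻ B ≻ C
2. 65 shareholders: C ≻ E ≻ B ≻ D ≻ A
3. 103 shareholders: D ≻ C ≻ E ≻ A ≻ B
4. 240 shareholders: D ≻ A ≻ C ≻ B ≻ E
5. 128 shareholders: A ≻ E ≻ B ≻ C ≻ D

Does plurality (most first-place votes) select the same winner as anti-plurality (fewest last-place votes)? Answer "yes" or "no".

Plurality — first-place votes: C 65, A 418, E 0, D 343, B 0. Winner: A.
Anti-plurality — last-place votes: C 290, A 65, E 240, D 128, B 103. Winner: A.
The two methods agree.

yes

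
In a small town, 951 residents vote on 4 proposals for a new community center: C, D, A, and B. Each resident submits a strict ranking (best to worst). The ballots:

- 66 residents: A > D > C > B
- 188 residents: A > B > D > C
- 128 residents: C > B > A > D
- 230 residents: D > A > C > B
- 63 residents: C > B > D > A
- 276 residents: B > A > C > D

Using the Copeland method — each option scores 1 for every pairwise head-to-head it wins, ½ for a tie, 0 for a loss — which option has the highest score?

A

C: beats B; loses to D and A → score 1.
D: beats C; loses to A and B → score 1.
A: beats C, D, and B → score 3.
B: beats D; loses to C and A → score 1.
A has the best pairwise record.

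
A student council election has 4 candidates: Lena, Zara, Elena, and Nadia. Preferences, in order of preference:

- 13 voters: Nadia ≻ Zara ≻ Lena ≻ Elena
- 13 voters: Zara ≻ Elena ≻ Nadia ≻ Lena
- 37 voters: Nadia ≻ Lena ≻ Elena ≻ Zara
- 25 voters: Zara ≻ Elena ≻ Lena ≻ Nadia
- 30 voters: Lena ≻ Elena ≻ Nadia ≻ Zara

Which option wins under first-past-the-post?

Nadia

First-place votes: Lena 30, Zara 38, Elena 0, Nadia 50.
Nadia has the most first-place votes.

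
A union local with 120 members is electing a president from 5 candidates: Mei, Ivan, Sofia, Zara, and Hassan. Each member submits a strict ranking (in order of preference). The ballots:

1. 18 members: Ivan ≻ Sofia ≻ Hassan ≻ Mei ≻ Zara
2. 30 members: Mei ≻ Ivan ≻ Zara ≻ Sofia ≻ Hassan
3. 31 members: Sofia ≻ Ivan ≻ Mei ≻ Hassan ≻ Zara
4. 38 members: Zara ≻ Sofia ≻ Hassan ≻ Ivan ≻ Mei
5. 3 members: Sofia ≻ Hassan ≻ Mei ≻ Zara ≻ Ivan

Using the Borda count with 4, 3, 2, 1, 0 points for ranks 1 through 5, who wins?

Mei: 18·1 + 30·4 + 31·2 + 38·0 + 3·2 = 206
Ivan: 18·4 + 30·3 + 31·3 + 38·1 + 3·0 = 293
Sofia: 18·3 + 30·1 + 31·4 + 38·3 + 3·4 = 334
Zara: 18·0 + 30·2 + 31·0 + 38·4 + 3·1 = 215
Hassan: 18·2 + 30·0 + 31·1 + 38·2 + 3·3 = 152
Sofia has the highest Borda score (334).

Sofia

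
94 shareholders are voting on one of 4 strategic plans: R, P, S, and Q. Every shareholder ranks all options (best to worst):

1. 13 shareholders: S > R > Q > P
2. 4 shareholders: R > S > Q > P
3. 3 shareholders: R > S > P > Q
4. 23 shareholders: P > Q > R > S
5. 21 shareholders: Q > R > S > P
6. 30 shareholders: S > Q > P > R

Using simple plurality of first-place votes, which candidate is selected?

First-place votes: R 7, P 23, S 43, Q 21.
S has the most first-place votes.

S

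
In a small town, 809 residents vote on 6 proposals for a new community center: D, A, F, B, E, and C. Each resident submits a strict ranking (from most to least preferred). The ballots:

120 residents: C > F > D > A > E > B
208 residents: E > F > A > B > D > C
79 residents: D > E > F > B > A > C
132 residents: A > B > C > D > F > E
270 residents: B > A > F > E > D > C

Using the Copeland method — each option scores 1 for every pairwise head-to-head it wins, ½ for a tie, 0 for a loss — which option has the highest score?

F

D: beats C; loses to A, F, B, and E → score 1.
A: beats D, B, E, and C; loses to F → score 4.
F: beats D, A, B, E, and C → score 5.
B: beats D and C; loses to A, F, and E → score 2.
E: beats D, B, and C; loses to A and F → score 3.
C: loses to D, A, F, B, and E → score 0.
F has the best pairwise record.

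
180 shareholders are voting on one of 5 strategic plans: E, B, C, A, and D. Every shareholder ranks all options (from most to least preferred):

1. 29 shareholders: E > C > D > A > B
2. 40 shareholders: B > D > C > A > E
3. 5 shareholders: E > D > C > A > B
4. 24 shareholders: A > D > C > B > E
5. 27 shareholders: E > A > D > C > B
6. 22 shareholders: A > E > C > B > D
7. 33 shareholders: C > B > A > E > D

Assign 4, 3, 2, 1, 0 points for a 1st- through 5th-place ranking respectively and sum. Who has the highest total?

C

E: 29·4 + 40·0 + 5·4 + 24·0 + 27·4 + 22·3 + 33·1 = 343
B: 29·0 + 40·4 + 5·0 + 24·1 + 27·0 + 22·1 + 33·3 = 305
C: 29·3 + 40·2 + 5·2 + 24·2 + 27·1 + 22·2 + 33·4 = 428
A: 29·1 + 40·1 + 5·1 + 24·4 + 27·3 + 22·4 + 33·2 = 405
D: 29·2 + 40·3 + 5·3 + 24·3 + 27·2 + 22·0 + 33·0 = 319
C has the highest Borda score (428).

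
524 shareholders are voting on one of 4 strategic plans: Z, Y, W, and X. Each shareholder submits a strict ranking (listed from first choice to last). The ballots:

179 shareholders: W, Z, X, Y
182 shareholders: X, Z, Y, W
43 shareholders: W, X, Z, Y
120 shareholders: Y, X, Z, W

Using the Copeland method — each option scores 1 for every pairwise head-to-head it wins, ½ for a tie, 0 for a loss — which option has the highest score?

Z: beats Y and W; loses to X → score 2.
Y: beats W; loses to Z and X → score 1.
W: loses to Z, Y, and X → score 0.
X: beats Z, Y, and W → score 3.
X has the best pairwise record.

X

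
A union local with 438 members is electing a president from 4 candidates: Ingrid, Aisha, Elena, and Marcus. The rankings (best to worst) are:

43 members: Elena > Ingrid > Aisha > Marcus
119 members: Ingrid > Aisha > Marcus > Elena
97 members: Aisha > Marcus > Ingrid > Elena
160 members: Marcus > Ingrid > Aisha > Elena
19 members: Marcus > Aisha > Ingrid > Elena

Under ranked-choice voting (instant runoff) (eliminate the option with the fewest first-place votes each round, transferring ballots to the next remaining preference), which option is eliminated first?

Round 1: Ingrid 119, Aisha 97, Elena 43, Marcus 179. Eliminate Elena.

Elena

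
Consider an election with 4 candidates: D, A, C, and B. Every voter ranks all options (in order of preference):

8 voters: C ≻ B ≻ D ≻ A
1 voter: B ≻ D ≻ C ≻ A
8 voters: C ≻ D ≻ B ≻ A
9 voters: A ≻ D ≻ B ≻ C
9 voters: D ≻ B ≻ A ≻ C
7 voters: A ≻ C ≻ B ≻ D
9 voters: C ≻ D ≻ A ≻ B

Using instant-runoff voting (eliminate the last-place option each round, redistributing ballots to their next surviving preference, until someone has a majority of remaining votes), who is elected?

C

Round 1: D 9, A 16, C 25, B 1. Eliminate B.
Round 2: D 10, A 16, C 25. Eliminate D.
Round 3: A 25, C 26. C has a majority.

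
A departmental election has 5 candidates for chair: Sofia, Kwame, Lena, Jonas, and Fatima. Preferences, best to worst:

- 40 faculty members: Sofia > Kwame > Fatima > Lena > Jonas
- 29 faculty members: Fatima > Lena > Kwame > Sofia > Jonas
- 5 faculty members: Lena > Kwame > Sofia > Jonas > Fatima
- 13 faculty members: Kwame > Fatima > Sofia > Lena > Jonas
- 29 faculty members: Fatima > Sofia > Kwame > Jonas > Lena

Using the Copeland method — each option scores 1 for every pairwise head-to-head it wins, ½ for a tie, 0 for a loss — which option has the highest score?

Fatima

Sofia: beats Kwame, Lena, and Jonas; loses to Fatima → score 3.
Kwame: beats Lena and Jonas; ties Fatima; loses to Sofia → score 2.5.
Lena: beats Jonas; loses to Sofia, Kwame, and Fatima → score 1.
Jonas: loses to Sofia, Kwame, Lena, and Fatima → score 0.
Fatima: beats Sofia, Lena, and Jonas; ties Kwame → score 3.5.
Fatima has the best pairwise record.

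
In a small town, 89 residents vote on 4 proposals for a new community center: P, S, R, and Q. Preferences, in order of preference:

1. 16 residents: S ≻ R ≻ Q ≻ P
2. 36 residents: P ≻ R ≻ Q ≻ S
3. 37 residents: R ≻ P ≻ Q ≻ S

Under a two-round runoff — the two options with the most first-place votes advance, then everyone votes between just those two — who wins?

Round 1 first-place votes: P 36, S 16, R 37, Q 0.
R and P advance.
Runoff: R is preferred to P by 53 voters; P by 36.
R wins the runoff.

R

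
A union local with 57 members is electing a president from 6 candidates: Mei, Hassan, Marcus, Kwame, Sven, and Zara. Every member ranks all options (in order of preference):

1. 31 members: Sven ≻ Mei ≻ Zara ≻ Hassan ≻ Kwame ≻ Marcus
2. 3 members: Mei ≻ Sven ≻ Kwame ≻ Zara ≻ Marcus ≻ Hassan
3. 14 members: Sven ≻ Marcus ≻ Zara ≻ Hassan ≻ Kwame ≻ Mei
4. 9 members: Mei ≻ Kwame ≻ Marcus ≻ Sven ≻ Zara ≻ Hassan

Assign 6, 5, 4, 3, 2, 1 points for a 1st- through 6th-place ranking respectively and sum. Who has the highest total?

Mei: 31·5 + 3·6 + 14·1 + 9·6 = 241
Hassan: 31·3 + 3·1 + 14·3 + 9·1 = 147
Marcus: 31·1 + 3·2 + 14·5 + 9·4 = 143
Kwame: 31·2 + 3·4 + 14·2 + 9·5 = 147
Sven: 31·6 + 3·5 + 14·6 + 9·3 = 312
Zara: 31·4 + 3·3 + 14·4 + 9·2 = 207
Sven has the highest Borda score (312).

Sven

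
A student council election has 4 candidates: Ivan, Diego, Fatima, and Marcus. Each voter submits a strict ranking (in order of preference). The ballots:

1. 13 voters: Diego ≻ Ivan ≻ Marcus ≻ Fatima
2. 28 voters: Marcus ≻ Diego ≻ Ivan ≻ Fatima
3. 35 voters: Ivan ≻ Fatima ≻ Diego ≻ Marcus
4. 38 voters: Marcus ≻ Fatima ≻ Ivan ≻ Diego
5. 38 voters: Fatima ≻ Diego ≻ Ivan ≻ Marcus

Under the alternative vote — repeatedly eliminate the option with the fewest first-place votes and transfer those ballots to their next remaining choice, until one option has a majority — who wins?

Round 1: Ivan 35, Diego 13, Fatima 38, Marcus 66. Eliminate Diego.
Round 2: Ivan 48, Fatima 38, Marcus 66. Eliminate Fatima.
Round 3: Ivan 86, Marcus 66. Ivan has a majority.

Ivan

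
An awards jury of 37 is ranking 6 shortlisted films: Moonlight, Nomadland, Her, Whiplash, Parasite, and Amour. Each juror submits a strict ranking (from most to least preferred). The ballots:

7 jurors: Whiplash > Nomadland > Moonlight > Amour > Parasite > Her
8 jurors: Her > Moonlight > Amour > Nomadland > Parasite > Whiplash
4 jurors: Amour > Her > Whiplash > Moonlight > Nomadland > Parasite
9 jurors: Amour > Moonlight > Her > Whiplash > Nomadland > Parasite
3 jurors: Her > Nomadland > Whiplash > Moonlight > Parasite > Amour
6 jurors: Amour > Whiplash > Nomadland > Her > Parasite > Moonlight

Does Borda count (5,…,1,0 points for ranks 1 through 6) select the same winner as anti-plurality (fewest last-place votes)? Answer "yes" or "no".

Borda — scores: Moonlight 103, Nomadland 87, Her 110, Whiplash 98, Parasite 24, Amour 133. Winner: Amour.
Anti-plurality — last-place votes: Moonlight 6, Nomadland 0, Her 7, Whiplash 8, Parasite 13, Amour 3. Winner: Nomadland.
The two methods disagree.

no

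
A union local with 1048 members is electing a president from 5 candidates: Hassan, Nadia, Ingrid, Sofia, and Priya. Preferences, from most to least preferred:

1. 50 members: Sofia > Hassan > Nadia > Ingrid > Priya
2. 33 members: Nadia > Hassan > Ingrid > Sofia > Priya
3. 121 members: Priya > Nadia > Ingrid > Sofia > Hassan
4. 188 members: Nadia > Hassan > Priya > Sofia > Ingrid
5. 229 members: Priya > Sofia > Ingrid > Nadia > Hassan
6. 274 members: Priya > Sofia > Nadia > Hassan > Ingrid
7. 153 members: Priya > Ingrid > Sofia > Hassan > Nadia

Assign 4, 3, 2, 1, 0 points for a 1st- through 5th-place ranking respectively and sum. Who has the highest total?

Priya

Hassan: 50·3 + 33·3 + 121·0 + 188·3 + 229·0 + 274·1 + 153·1 = 1240
Nadia: 50·2 + 33·4 + 121·3 + 188·4 + 229·1 + 274·2 + 153·0 = 2124
Ingrid: 50·1 + 33·2 + 121·2 + 188·0 + 229·2 + 274·0 + 153·3 = 1275
Sofia: 50·4 + 33·1 + 121·1 + 188·1 + 229·3 + 274·3 + 153·2 = 2357
Priya: 50·0 + 33·0 + 121·4 + 188·2 + 229·4 + 274·4 + 153·4 = 3484
Priya has the highest Borda score (3484).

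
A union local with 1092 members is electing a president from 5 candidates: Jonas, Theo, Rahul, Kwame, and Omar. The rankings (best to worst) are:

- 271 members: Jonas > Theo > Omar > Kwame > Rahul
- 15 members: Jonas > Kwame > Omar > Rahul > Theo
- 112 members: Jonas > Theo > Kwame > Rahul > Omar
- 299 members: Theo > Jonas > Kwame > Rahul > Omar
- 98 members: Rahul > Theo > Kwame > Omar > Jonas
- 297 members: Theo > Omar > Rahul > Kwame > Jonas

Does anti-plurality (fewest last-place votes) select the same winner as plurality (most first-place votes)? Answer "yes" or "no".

Anti-plurality — last-place votes: Jonas 395, Theo 15, Rahul 271, Kwame 0, Omar 411. Winner: Kwame.
Plurality — first-place votes: Jonas 398, Theo 596, Rahul 98, Kwame 0, Omar 0. Winner: Theo.
The two methods disagree.

no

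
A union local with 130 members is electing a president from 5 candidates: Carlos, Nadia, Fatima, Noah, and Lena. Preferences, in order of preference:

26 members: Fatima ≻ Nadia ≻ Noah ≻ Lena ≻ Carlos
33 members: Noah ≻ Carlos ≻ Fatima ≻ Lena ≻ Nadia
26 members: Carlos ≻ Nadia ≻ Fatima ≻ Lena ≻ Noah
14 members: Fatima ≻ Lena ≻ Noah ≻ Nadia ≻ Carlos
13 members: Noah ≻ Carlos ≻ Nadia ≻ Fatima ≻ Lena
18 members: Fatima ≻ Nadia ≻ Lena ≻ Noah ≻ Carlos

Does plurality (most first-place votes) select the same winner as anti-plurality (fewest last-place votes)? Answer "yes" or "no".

Plurality — first-place votes: Carlos 26, Nadia 0, Fatima 58, Noah 46, Lena 0. Winner: Fatima.
Anti-plurality — last-place votes: Carlos 58, Nadia 33, Fatima 0, Noah 26, Lena 13. Winner: Fatima.
The two methods agree.

yes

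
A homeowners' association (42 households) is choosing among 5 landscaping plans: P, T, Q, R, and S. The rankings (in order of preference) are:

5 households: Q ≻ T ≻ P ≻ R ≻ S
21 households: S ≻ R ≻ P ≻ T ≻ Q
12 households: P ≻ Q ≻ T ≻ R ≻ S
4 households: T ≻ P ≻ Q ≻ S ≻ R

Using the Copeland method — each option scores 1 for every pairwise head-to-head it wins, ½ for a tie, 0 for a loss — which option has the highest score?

P: beats T and Q; ties R and S → score 3.
T: beats Q; ties R and S; loses to P → score 2.
Q: ties R and S; loses to P and T → score 1.
R: ties P, T, and Q; loses to S → score 1.5.
S: beats R; ties P, T, and Q → score 2.5.
P has the best pairwise record.

P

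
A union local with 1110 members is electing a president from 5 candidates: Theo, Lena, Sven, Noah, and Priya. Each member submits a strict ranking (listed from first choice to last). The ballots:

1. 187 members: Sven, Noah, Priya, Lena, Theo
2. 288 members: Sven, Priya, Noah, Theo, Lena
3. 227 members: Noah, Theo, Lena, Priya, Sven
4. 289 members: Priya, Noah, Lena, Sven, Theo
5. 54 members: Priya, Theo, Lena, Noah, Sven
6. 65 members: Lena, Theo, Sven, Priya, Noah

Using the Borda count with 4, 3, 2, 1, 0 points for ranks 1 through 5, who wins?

Noah

Theo: 187·0 + 288·1 + 227·3 + 289·0 + 54·3 + 65·3 = 1326
Lena: 187·1 + 288·0 + 227·2 + 289·2 + 54·2 + 65·4 = 1587
Sven: 187·4 + 288·4 + 227·0 + 289·1 + 54·0 + 65·2 = 2319
Noah: 187·3 + 288·2 + 227·4 + 289·3 + 54·1 + 65·0 = 2966
Priya: 187·2 + 288·3 + 227·1 + 289·4 + 54·4 + 65·1 = 2902
Noah has the highest Borda score (2966).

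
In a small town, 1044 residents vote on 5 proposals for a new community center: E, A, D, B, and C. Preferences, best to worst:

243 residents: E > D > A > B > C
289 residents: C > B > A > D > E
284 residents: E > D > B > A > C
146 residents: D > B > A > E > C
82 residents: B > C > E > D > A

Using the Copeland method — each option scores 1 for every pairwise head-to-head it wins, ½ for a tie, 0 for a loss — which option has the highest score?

E

E: beats A, D, B, and C → score 4.
A: beats C; loses to E, D, and B → score 1.
D: beats A, B, and C; loses to E → score 3.
B: beats A and C; loses to E and D → score 2.
C: loses to E, A, D, and B → score 0.
E has the best pairwise record.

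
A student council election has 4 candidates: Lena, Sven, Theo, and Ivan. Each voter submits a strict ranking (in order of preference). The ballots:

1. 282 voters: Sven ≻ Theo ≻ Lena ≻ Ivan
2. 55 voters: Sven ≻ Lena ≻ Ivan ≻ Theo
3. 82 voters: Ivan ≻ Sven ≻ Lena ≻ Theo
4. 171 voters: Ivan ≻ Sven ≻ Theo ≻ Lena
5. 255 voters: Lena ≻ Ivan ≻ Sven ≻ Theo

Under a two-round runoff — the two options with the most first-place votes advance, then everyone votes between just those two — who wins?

Round 1 first-place votes: Lena 255, Sven 337, Theo 0, Ivan 253.
Sven and Lena advance.
Runoff: Sven is preferred to Lena by 590 voters; Lena by 255.
Sven wins the runoff.

Sven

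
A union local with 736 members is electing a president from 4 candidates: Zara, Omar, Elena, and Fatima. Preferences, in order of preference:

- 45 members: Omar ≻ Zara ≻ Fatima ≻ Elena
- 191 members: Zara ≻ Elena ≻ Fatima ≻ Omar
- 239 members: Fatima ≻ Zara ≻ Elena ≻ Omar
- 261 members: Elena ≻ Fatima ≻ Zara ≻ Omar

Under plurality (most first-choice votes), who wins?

Elena

First-place votes: Zara 191, Omar 45, Elena 261, Fatima 239.
Elena has the most first-place votes.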